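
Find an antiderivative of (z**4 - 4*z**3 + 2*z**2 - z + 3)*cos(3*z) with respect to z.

z**4*sin(3*z)/3 - 4*z**3*sin(3*z)/3 + 4*z**3*cos(3*z)/9 + 2*z**2*sin(3*z)/9 - 4*z**2*cos(3*z)/3 + 5*z*sin(3*z)/9 + 4*z*cos(3*z)/27 + 77*sin(3*z)/81 + 5*cos(3*z)/27 + C

Use integration by parts with u = z**4 - 4*z**3 + 2*z**2 - z + 3, dv = cos(3*z) dz, so v = sin(3*z)/3.
Apply parts 4 times (tabular method): alternate signs, differentiate u down to 0, integrate dv up.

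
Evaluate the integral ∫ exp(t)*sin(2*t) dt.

exp(t)*sin(2*t)/5 - 2*exp(t)*cos(2*t)/5 + C

Let I denote the integral. Integrate by parts with u = sin(2*t), dv = exp(t) dt, so v = exp(t): I = exp(t)*sin(2*t) − 2·∫ exp(t)*cos(2*t) dt.
Apply parts again with u = cos(2*t), dv = exp(t) dt: ∫ exp(t)*cos(2*t) dt = exp(t)*cos(2*t) + 2·I. Substituting back brings back I: I = exp(t)*sin(2*t) - 2*exp(t)*cos(2*t) − 4·I.
Solving for I: (1 + 4)·I equals the remaining terms, so I = (1/5)·(exp(t)*sin(2*t) - 2*exp(t)*cos(2*t)).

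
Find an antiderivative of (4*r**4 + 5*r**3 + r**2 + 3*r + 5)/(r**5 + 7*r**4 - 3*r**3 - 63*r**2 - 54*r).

-5*log(r)/54 + 241*log(r - 3)/324 + log(r + 1)/20 - 97*log(r + 3)/54 + 4127*log(r + 6)/810 + C

Factor the denominator: r*(r - 3)*(r + 1)*(r + 3)*(r + 6).
Partial-fraction decomposition: 4127/(810*(r + 6)) - 97/(54*(r + 3)) + 1/(20*(r + 1)) + 241/(324*(r - 3)) - 5/(54*r).
Integrate each term: A/(r−a) contributes A·log|r−a|.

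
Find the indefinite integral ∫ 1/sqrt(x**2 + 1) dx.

log(x + sqrt(x**2 + 1)) + C

Substitute x = tan(θ), so dx = sec(θ)^2 dθ and the radical becomes sqrt(x**2 + 1) = sec(θ) by the Pythagorean identity.
Integrate the resulting trig expression in θ, then back-substitute tan(θ) = x, sec(θ) = sqrt(x**2 + 1) (absorbing any constant into C).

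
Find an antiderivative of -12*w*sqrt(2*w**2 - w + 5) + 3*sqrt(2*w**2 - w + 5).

Let u = 2*w**2 - w + 5, so du = (4*w - 1) dw.
Rewriting, the integral becomes -3·∫ √u du = -3·(2/3)u^(3/2).
Substituting back, u = 2*w**2 - w + 5.

-2*(2*w**2 - w + 5)**(3/2) + C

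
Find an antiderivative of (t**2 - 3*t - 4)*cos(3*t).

Use integration by parts with u = t**2 - 3*t - 4, dv = cos(3*t) dt, so v = sin(3*t)/3.
Apply parts 2 times (tabular method): alternate signs, differentiate u down to 0, integrate dv up.

t**2*sin(3*t)/3 - t*sin(3*t) + 2*t*cos(3*t)/9 - 38*sin(3*t)/27 - cos(3*t)/3 + C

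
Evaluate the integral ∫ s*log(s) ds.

s**2*log(s)/2 - s**2/4 + C

Use integration by parts with u = log(s), dv = s ds.
Then du = 1/s ds and v = s**2/2.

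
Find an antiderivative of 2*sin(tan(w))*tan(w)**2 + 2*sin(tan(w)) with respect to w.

-2*cos(tan(w)) + C

Let u = tan(w), so du = (tan(w)**2 + 1) dw.
Rewriting, the integral becomes 2·∫ sin(u) du = 2·-cos(u).
Substituting back, u = tan(w).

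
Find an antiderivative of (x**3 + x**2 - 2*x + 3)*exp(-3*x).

(-9*x**3 - 18*x**2 + 6*x - 25)*exp(-3*x)/27 + C

Use integration by parts with u = x**3 + x**2 - 2*x + 3, dv = exp(-3*x) dx, so v = -exp(-3*x)/3.
Apply parts 3 times (tabular method): alternate signs, differentiate u down to 0, integrate dv up.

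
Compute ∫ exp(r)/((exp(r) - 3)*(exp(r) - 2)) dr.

log(exp(r) - 3) - log(exp(r) - 2) + C

Let u = e^r, du = e^r dr.
The integral becomes ∫ du/((u-3)(u-2)); decompose into partial fractions.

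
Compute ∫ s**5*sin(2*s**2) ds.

-s**4*cos(2*s**2)/4 + s**2*sin(2*s**2)/4 + cos(2*s**2)/8 + C

Let u = s², du = 2s ds; rewrite as (1/2)∫ u^2·sin(2u) du.
Now integrate by parts 2 times.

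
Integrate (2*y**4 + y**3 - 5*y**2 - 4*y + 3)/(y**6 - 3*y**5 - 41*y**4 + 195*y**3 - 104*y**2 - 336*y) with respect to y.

-log(y)/112 - 50217*log(y - 4)/48400 + 9*log(y - 3)/8 + log(y + 1)/200 - 283*log(y + 7)/3388 - 483/(220*y - 880) + C

Factor the denominator: y*(y - 4)**2*(y - 3)*(y + 1)*(y + 7).
Partial-fraction decomposition: -283/(3388*(y + 7)) + 1/(200*(y + 1)) + 9/(8*(y - 3)) - 50217/(48400*(y - 4)) + 483/(220*(y - 4)**2) - 1/(112*y).
Integrate each term; A/(y−a) gives A·log|y−a|; A/(y−a)² gives −A/(y−a).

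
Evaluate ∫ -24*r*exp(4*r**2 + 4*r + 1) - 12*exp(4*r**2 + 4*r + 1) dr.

-3*exp(4*r**2 + 4*r + 1) + C

Let u = 4*r**2 + 4*r + 1, so du = (8*r + 4) dr.
Rewriting, the integral becomes -3·∫ e^u du = -3·e^u.
Substituting back, u = 4*r**2 + 4*r + 1.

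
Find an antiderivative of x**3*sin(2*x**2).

Let u = x², du = 2x dx; rewrite as (1/2)∫ u^1·sin(2u) du.
Now integrate by parts 1 time.

-x**2*cos(2*x**2)/4 + sin(2*x**2)/8 + C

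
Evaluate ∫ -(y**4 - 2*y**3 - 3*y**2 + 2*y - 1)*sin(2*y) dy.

Use integration by parts with u = y**4 - 2*y**3 - 3*y**2 + 2*y - 1, dv = -sin(2*y) dy, so v = cos(2*y)/2.
Apply parts 4 times (tabular method): alternate signs, differentiate u down to 0, integrate dv up.

y**4*cos(2*y)/2 - y**3*sin(2*y) - y**3*cos(2*y) + 3*y**2*sin(2*y)/2 - 3*y**2*cos(2*y) + 3*y*sin(2*y) + 5*y*cos(2*y)/2 - 5*sin(2*y)/4 + cos(2*y) + C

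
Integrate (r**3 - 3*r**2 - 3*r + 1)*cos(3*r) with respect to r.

Use integration by parts with u = r**3 - 3*r**2 - 3*r + 1, dv = cos(3*r) dr, so v = sin(3*r)/3.
Apply parts 3 times (tabular method): alternate signs, differentiate u down to 0, integrate dv up.

r**3*sin(3*r)/3 - r**2*sin(3*r) + r**2*cos(3*r)/3 - 11*r*sin(3*r)/9 - 2*r*cos(3*r)/3 + 5*sin(3*r)/9 - 11*cos(3*r)/27 + C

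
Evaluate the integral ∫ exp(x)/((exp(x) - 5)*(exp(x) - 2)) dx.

log(exp(x) - 5)/3 - log(exp(x) - 2)/3 + C

Let u = e^x, du = e^x dx.
The integral becomes ∫ du/((u-2)(u-5)); decompose into partial fractions.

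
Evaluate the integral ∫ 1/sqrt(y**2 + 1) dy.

Substitute y = tan(θ), so dy = sec(θ)^2 dθ and the radical becomes sqrt(y**2 + 1) = sec(θ) by the Pythagorean identity.
Integrate the resulting trig expression in θ, then back-substitute tan(θ) = y, sec(θ) = sqrt(y**2 + 1) (absorbing any constant into C).

log(y + sqrt(y**2 + 1)) + C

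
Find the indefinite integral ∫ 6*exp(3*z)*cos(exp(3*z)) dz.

2*sin(exp(3*z)) + C

Let u = exp(3*z), so du = (3*exp(3*z)) dz.
Rewriting, the integral becomes 2·∫ cos(u) du = 2·sin(u).
Substituting back, u = exp(3*z).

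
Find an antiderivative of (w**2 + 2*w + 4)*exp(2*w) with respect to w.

(2*w**2 + 2*w + 7)*exp(2*w)/4 + C

Use integration by parts with u = w**2 + 2*w + 4, dv = exp(2*w) dw, so v = exp(2*w)/2.
Apply parts 2 times (tabular method): alternate signs, differentiate u down to 0, integrate dv up.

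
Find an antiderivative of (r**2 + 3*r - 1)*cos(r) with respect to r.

Use integration by parts with u = r**2 + 3*r - 1, dv = cos(r) dr, so v = sin(r).
Apply parts 2 times (tabular method): alternate signs, differentiate u down to 0, integrate dv up.

r**2*sin(r) + 3*r*sin(r) + 2*r*cos(r) - 3*sin(r) + 3*cos(r) + C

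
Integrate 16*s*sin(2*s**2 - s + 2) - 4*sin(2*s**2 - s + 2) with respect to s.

-4*cos(2*s**2 - s + 2) + C

Let u = 2*s**2 - s + 2, so du = (4*s - 1) ds.
Rewriting, the integral becomes 4·∫ sin(u) du = 4·-cos(u).
Substituting back, u = 2*s**2 - s + 2.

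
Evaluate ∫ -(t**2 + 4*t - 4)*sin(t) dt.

Use integration by parts with u = t**2 + 4*t - 4, dv = -sin(t) dt, so v = cos(t).
Apply parts 2 times (tabular method): alternate signs, differentiate u down to 0, integrate dv up.

t**2*cos(t) - 2*t*sin(t) + 4*t*cos(t) - 4*sin(t) - 6*cos(t) + C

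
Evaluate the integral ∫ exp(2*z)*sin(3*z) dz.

Let I denote the integral. Integrate by parts with u = sin(3*z), dv = exp(2*z) dz, so v = exp(2*z)/2: I = exp(2*z)*sin(3*z)/2 − (3/2)·∫ exp(2*z)*cos(3*z) dz.
Apply parts again with u = cos(3*z), dv = exp(2*z) dz: ∫ exp(2*z)*cos(3*z) dz = exp(2*z)*cos(3*z)/2 + (3/2)·I. Substituting back brings back I: I = exp(2*z)*sin(3*z)/2 - 3*exp(2*z)*cos(3*z)/4 − (9/4)·I.
Solving for I: (1 + 9/4)·I equals the remaining terms, so I = (4/13)·(exp(2*z)*sin(3*z)/2 - 3*exp(2*z)*cos(3*z)/4).

2*exp(2*z)*sin(3*z)/13 - 3*exp(2*z)*cos(3*z)/13 + C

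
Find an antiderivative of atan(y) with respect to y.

Use integration by parts with u = arctan(y), dv = dy.
Then du = 1/(y**2 + 1) dy.

y*atan(y) - log(y**2 + 1)/2 + C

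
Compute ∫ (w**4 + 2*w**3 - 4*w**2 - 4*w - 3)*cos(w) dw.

w**4*sin(w) + 2*w**3*sin(w) + 4*w**3*cos(w) - 16*w**2*sin(w) + 6*w**2*cos(w) - 16*w*sin(w) - 32*w*cos(w) + 29*sin(w) - 16*cos(w) + C

Use integration by parts with u = w**4 + 2*w**3 - 4*w**2 - 4*w - 3, dv = cos(w) dw, so v = sin(w).
Apply parts 4 times (tabular method): alternate signs, differentiate u down to 0, integrate dv up.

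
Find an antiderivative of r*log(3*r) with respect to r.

r**2*(log(r) + log(3))/2 - r**2/4 + C

Use integration by parts with u = log(3*r), dv = r dr.
Then du = 1/r dr and v = r**2/2.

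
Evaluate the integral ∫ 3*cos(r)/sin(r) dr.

Let u = sin(r), so du = (cos(r)) dr.
Rewriting, the integral becomes 3·∫ 1/u du = 3·log(u).
Substituting back, u = sin(r).

3*log(sin(r)) + C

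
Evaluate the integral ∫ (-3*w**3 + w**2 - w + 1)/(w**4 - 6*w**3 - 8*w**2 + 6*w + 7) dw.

-493*log(w - 7)/192 + log(w - 1)/12 - 33*log(w + 1)/64 - 3/(8*w + 8) + C

Factor the denominator: (w - 7)*(w - 1)*(w + 1)**2.
Partial-fraction decomposition: -33/(64*(w + 1)) + 3/(8*(w + 1)**2) + 1/(12*(w - 1)) - 493/(192*(w - 7)).
Integrate each term; A/(w−a) gives A·log|w−a|; A/(w−a)² gives −A/(w−a).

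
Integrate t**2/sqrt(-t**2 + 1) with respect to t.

-t*sqrt(-t**2 + 1)/2 + asin(t)/2 + C

Substitute t = sin(θ), so dt = cos(θ) dθ and the radical becomes sqrt(-t**2 + 1) = cos(θ) by the Pythagorean identity.
Integrate the resulting trig expression in θ, then back-substitute θ = asin(t), sin(θ) = t, cos(θ) = sqrt(-t**2 + 1) (absorbing any constant into C).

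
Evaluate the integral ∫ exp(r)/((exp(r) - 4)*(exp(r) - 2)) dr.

log(exp(r) - 4)/2 - log(exp(r) - 2)/2 + C

Let u = e^r, du = e^r dr.
The integral becomes ∫ du/((u-4)(u-2)); decompose into partial fractions.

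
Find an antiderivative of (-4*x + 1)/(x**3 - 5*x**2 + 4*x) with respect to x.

Factor the denominator: x*(x - 4)*(x - 1).
Partial-fraction decomposition: 1/(x - 1) - 5/(4*(x - 4)) + 1/(4*x).
Integrate each term: A/(x−a) contributes A·log|x−a|.

log(x)/4 - 5*log(x - 4)/4 + log(x - 1) + C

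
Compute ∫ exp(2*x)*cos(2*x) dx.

exp(2*x)*sin(2*x)/4 + exp(2*x)*cos(2*x)/4 + C

Let I denote the integral. Integrate by parts with u = cos(2*x), dv = exp(2*x) dx, so v = exp(2*x)/2: I = exp(2*x)*cos(2*x)/2 + ∫ exp(2*x)*sin(2*x) dx.
Apply parts again with u = sin(2*x), dv = exp(2*x) dx: ∫ exp(2*x)*sin(2*x) dx = exp(2*x)*sin(2*x)/2 − I. Substituting back brings back I: I = exp(2*x)*sin(2*x)/2 + exp(2*x)*cos(2*x)/2 − I.
Solving for I: (1 + 1)·I equals the remaining terms, so I = (1/2)·(exp(2*x)*sin(2*x)/2 + exp(2*x)*cos(2*x)/2).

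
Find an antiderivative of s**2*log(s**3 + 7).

Let u = s**3 + 7, so du = (3*s**2) ds.
The integral becomes (1/3)·∫ log(u) du; integrate by parts with u′=log(u), dv′=du.

s**3*log(s**3 + 7)/3 - s**3/3 + 7*log(s**3 + 7)/3 + C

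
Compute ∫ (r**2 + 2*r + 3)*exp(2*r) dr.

(2*r**2 + 2*r + 5)*exp(2*r)/4 + C

Use integration by parts with u = r**2 + 2*r + 3, dv = exp(2*r) dr, so v = exp(2*r)/2.
Apply parts 2 times (tabular method): alternate signs, differentiate u down to 0, integrate dv up.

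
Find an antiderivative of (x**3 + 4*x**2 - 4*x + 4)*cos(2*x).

Use integration by parts with u = x**3 + 4*x**2 - 4*x + 4, dv = cos(2*x) dx, so v = sin(2*x)/2.
Apply parts 3 times (tabular method): alternate signs, differentiate u down to 0, integrate dv up.

x**3*sin(2*x)/2 + 2*x**2*sin(2*x) + 3*x**2*cos(2*x)/4 - 11*x*sin(2*x)/4 + 2*x*cos(2*x) + sin(2*x) - 11*cos(2*x)/8 + C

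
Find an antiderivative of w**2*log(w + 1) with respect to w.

Use integration by parts with u = log(w + 1), dv = w**2 dw.
Then du = 1/(w + 1) dw and v = w**3/3.

w**3*log(w + 1)/3 - w**3/9 + w**2/6 - w/3 + log(w + 1)/3 + C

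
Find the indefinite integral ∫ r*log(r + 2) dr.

r**2*log(r + 2)/2 - r**2/4 + r - 2*log(r + 2) + C

Use integration by parts with u = log(r + 2), dv = r dr.
Then du = 1/(r + 2) dr and v = r**2/2.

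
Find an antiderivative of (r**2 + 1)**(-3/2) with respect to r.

Substitute r = tan(θ), so dr = sec(θ)^2 dθ and the radical becomes sqrt(r**2 + 1) = sec(θ) by the Pythagorean identity.
Integrate the resulting trig expression in θ, then back-substitute tan(θ) = r, sec(θ) = sqrt(r**2 + 1) (absorbing any constant into C).

r/sqrt(r**2 + 1) + C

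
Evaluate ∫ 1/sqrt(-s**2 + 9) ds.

Substitute s = 3·sin(θ), so ds = 3·cos(θ) dθ and the radical becomes sqrt(-s**2 + 9) = 3·cos(θ) by the Pythagorean identity.
Integrate the resulting trig expression in θ, then back-substitute θ = asin(s/3), sin(θ) = s/3, cos(θ) = sqrt(-s**2 + 9)/3 (absorbing any constant into C).

asin(s/3) + C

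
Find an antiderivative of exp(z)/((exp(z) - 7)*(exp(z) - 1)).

Let u = e^z, du = e^z dz.
The integral becomes ∫ du/((u-1)(u-7)); decompose into partial fractions.

log(exp(z) - 7)/6 - log(exp(z) - 1)/6 + C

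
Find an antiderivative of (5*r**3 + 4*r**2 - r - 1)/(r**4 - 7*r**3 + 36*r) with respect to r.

-log(r)/36 + 1217*log(r - 6)/144 - 167*log(r - 3)/45 + 23*log(r + 2)/80 + C

Factor the denominator: r*(r - 6)*(r - 3)*(r + 2).
Partial-fraction decomposition: 23/(80*(r + 2)) - 167/(45*(r - 3)) + 1217/(144*(r - 6)) - 1/(36*r).
Integrate each term: A/(r−a) contributes A·log|r−a|.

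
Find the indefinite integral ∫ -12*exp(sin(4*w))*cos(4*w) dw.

-3*exp(sin(4*w)) + C

Let u = sin(4*w), so du = (4*cos(4*w)) dw.
Rewriting, the integral becomes -3·∫ e^u du = -3·e^u.
Substituting back, u = sin(4*w).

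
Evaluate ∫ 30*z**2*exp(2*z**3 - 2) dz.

Let u = 2*z**3 - 2, so du = (6*z**2) dz.
Rewriting, the integral becomes 5·∫ e^u du = 5·e^u.
Substituting back, u = 2*z**3 - 2.

5*exp(2*z**3 - 2) + C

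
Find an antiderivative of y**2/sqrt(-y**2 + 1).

Substitute y = sin(θ), so dy = cos(θ) dθ and the radical becomes sqrt(-y**2 + 1) = cos(θ) by the Pythagorean identity.
Integrate the resulting trig expression in θ, then back-substitute θ = asin(y), sin(θ) = y, cos(θ) = sqrt(-y**2 + 1) (absorbing any constant into C).

-y*sqrt(-y**2 + 1)/2 + asin(y)/2 + C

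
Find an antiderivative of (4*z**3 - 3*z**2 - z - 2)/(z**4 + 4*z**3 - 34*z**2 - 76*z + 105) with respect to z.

Factor the denominator: (z - 5)*(z - 1)*(z + 3)*(z + 7).
Partial-fraction decomposition: 757/(192*(z + 7)) - 67/(64*(z + 3)) + 1/(64*(z - 1)) + 209/(192*(z - 5)).
Integrate each term: A/(z−a) contributes A·log|z−a|.

209*log(z - 5)/192 + log(z - 1)/64 - 67*log(z + 3)/64 + 757*log(z + 7)/192 + C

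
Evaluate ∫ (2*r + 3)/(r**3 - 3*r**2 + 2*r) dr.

3*log(r)/2 + 7*log(r - 2)/2 - 5*log(r - 1) + C

Factor the denominator: r*(r - 2)*(r - 1).
Partial-fraction decomposition: -5/(r - 1) + 7/(2*(r - 2)) + 3/(2*r).
Integrate each term: A/(r−a) contributes A·log|r−a|.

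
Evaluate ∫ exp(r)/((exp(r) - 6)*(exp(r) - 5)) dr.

log(exp(r) - 6) - log(exp(r) - 5) + C

Let u = e^r, du = e^r dr.
The integral becomes ∫ du/((u-6)(u-5)); decompose into partial fractions.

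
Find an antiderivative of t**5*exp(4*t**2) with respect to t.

Let u = t², du = 2t dt; rewrite as (1/2)∫ u^2·exp(4u) du.
Now integrate by parts 2 times.

(8*t**4 - 4*t**2 + 1)*exp(4*t**2)/64 + C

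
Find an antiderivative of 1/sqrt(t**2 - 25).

Substitute t = 5·sec(θ), so dt = 5·sec(θ)*tan(θ) dθ and the radical becomes sqrt(t**2 - 25) = 5·tan(θ) by the Pythagorean identity.
Integrate the resulting trig expression in θ, then back-substitute sec(θ) = t/5, tan(θ) = sqrt(t**2 - 25)/5 (absorbing any constant into C).

log(t + sqrt(t**2 - 25)) + C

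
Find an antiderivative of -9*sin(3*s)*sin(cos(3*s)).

-3*cos(cos(3*s)) + C

Let u = cos(3*s), so du = (-3*sin(3*s)) ds.
Rewriting, the integral becomes 3·∫ sin(u) du = 3·-cos(u).
Substituting back, u = cos(3*s).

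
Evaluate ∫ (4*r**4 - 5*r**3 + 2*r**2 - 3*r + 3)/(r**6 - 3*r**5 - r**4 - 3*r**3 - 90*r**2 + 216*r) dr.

log(r)/72 + 727*log(r - 4)/1400 - 29*log(r - 2)/260 - 163*log(r + 3)/630 - 953*log(r**2 + 9)/11700 + 2671*atan(r/3)/5850 + C

Factor the denominator: r*(r - 4)*(r - 2)*(r + 3)*(r**2 + 9).
Partial-fraction decomposition: -(953*r - 8013)/(5850*(r**2 + 9)) - 163/(630*(r + 3)) - 29/(260*(r - 2)) + 727/(1400*(r - 4)) + 1/(72*r).
Integrate each term; A/(r−a) gives A·log|r−a|; the (Br+D)/(r²+p²) term gives a log and an atan.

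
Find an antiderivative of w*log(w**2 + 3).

Let u = w**2 + 3, so du = (2*w) dw.
The integral becomes (1/2)·∫ log(u) du; integrate by parts with u′=log(u), dv′=du.

w**2*log(w**2 + 3)/2 - w**2/2 + 3*log(w**2 + 3)/2 + C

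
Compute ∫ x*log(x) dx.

x**2*log(x)/2 - x**2/4 + C

Use integration by parts with u = log(x), dv = x dx.
Then du = 1/x dx and v = x**2/2.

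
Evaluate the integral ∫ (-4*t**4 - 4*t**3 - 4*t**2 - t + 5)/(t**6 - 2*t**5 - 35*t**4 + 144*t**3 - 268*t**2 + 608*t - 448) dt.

-23437*log(t - 4)/108900 - log(t - 1)/45 + 1052*log(t + 7)/6413 + 389*log(t**2 + 4)/10600 + 351*atan(t/2)/10600 + 1343/(660*t - 2640) + C

Factor the denominator: (t - 4)**2*(t - 1)*(t + 7)*(t**2 + 4).
Partial-fraction decomposition: (389*t + 351)/(5300*(t**2 + 4)) + 1052/(6413*(t + 7)) - 1/(45*(t - 1)) - 23437/(108900*(t - 4)) - 1343/(660*(t - 4)**2).
Integrate each term; A/(t−a) gives A·log|t−a|; the (Bt+D)/(t²+p²) term gives a log and an atan.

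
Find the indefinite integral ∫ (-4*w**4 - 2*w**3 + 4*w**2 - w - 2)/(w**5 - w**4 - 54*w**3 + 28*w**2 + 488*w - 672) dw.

Factor the denominator: (w - 7)*(w - 2)**2*(w + 4)*(w + 6).
Partial-fraction decomposition: -1151/(416*(w + 6)) + 415/(396*(w + 4)) + 3923/(7200*(w - 2)) + 17/(60*(w - 2)**2) - 10103/(3575*(w - 7)).
Integrate each term; A/(w−a) gives A·log|w−a|; A/(w−a)² gives −A/(w−a).

-10103*log(w - 7)/3575 + 3923*log(w - 2)/7200 + 415*log(w + 4)/396 - 1151*log(w + 6)/416 - 17/(60*w - 120) + C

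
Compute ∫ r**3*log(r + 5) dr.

r**4*log(r + 5)/4 - r**4/16 + 5*r**3/12 - 25*r**2/8 + 125*r/4 - 625*log(r + 5)/4 + C

Use integration by parts with u = log(r + 5), dv = r**3 dr.
Then du = 1/(r + 5) dr and v = r**4/4.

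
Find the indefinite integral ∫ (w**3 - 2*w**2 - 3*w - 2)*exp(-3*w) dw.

Use integration by parts with u = w**3 - 2*w**2 - 3*w - 2, dv = exp(-3*w) dw, so v = -exp(-3*w)/3.
Apply parts 3 times (tabular method): alternate signs, differentiate u down to 0, integrate dv up.

(-9*w**3 + 9*w**2 + 33*w + 29)*exp(-3*w)/27 + C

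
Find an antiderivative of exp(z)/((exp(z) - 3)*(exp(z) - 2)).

log(exp(z) - 3) - log(exp(z) - 2) + C

Let u = e^z, du = e^z dz.
The integral becomes ∫ du/((u-3)(u-2)); decompose into partial fractions.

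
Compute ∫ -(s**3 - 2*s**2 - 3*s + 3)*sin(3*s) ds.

Use integration by parts with u = s**3 - 2*s**2 - 3*s + 3, dv = -sin(3*s) ds, so v = cos(3*s)/3.
Apply parts 3 times (tabular method): alternate signs, differentiate u down to 0, integrate dv up.

s**3*cos(3*s)/3 - s**2*sin(3*s)/3 - 2*s**2*cos(3*s)/3 + 4*s*sin(3*s)/9 - 11*s*cos(3*s)/9 + 11*sin(3*s)/27 + 31*cos(3*s)/27 + C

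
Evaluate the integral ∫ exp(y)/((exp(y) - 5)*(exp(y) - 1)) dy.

Let u = e^y, du = e^y dy.
The integral becomes ∫ du/((u-5)(u-1)); decompose into partial fractions.

log(exp(y) - 5)/4 - log(exp(y) - 1)/4 + C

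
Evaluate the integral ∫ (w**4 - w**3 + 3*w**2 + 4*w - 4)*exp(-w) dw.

(-w**4 - 3*w**3 - 12*w**2 - 28*w - 24)*exp(-w) + C

Use integration by parts with u = w**4 - w**3 + 3*w**2 + 4*w - 4, dv = exp(-w) dw, so v = -exp(-w).
Apply parts 4 times (tabular method): alternate signs, differentiate u down to 0, integrate dv up.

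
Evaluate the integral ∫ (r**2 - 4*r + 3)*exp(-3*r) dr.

(-9*r**2 + 30*r - 17)*exp(-3*r)/27 + C

Use integration by parts with u = r**2 - 4*r + 3, dv = exp(-3*r) dr, so v = -exp(-3*r)/3.
Apply parts 2 times (tabular method): alternate signs, differentiate u down to 0, integrate dv up.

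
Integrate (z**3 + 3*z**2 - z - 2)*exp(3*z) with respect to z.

(9*z**3 + 18*z**2 - 21*z - 11)*exp(3*z)/27 + C

Use integration by parts with u = z**3 + 3*z**2 - z - 2, dv = exp(3*z) dz, so v = exp(3*z)/3.
Apply parts 3 times (tabular method): alternate signs, differentiate u down to 0, integrate dv up.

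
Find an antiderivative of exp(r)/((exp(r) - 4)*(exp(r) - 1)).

log(exp(r) - 4)/3 - log(exp(r) - 1)/3 + C

Let u = e^r, du = e^r dr.
The integral becomes ∫ du/((u-1)(u-4)); decompose into partial fractions.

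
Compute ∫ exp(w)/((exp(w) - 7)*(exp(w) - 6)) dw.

log(exp(w) - 7) - log(exp(w) - 6) + C

Let u = e^w, du = e^w dw.
The integral becomes ∫ du/((u-7)(u-6)); decompose into partial fractions.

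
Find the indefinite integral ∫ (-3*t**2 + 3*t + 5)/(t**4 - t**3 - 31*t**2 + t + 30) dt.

Factor the denominator: (t - 6)*(t - 1)*(t + 1)*(t + 5).
Partial-fraction decomposition: 85/(264*(t + 5)) - 1/(56*(t + 1)) - 1/(12*(t - 1)) - 17/(77*(t - 6)).
Integrate each term: A/(t−a) contributes A·log|t−a|.

-17*log(t - 6)/77 - log(t - 1)/12 - log(t + 1)/56 + 85*log(t + 5)/264 + C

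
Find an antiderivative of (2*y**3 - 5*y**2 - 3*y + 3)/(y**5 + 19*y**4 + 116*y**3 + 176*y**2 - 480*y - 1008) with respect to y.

-7*log(y - 2)/2304 + 27*log(y + 2)/320 + 5139*log(y + 6)/256 - 907*log(y + 7)/45 + 591/(32*y + 192) + C

Factor the denominator: (y - 2)*(y + 2)*(y + 6)**2*(y + 7).
Partial-fraction decomposition: -907/(45*(y + 7)) + 5139/(256*(y + 6)) - 591/(32*(y + 6)**2) + 27/(320*(y + 2)) - 7/(2304*(y - 2)).
Integrate each term; A/(y−a) gives A·log|y−a|; A/(y−a)² gives −A/(y−a).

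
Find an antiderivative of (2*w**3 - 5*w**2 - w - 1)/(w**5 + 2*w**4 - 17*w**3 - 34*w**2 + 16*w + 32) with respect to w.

Factor the denominator: (w - 4)*(w - 1)*(w + 1)*(w + 2)*(w + 4).
Partial-fraction decomposition: -41/(48*(w + 4)) + 35/(36*(w + 2)) - 7/(30*(w + 1)) + 1/(18*(w - 1)) + 43/(720*(w - 4)).
Integrate each term: A/(w−a) contributes A·log|w−a|.

43*log(w - 4)/720 + log(w - 1)/18 - 7*log(w + 1)/30 + 35*log(w + 2)/36 - 41*log(w + 4)/48 + C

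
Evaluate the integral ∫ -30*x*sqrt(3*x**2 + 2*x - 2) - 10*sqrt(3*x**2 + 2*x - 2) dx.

-10*(3*x**2 + 2*x - 2)**(3/2)/3 + C

Let u = 3*x**2 + 2*x - 2, so du = (6*x + 2) dx.
Rewriting, the integral becomes -5·∫ √u du = -5·(2/3)u^(3/2).
Substituting back, u = 3*x**2 + 2*x - 2.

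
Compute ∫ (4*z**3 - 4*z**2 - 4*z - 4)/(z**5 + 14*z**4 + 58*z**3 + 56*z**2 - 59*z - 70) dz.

Factor the denominator: (z - 1)*(z + 1)*(z + 2)*(z + 5)*(z + 7).
Partial-fraction decomposition: -193/(60*(z + 7)) + 73/(18*(z + 5)) - 44/(45*(z + 2)) + 1/(6*(z + 1)) - 1/(36*(z - 1)).
Integrate each term: A/(z−a) contributes A·log|z−a|.

-log(z - 1)/36 + log(z + 1)/6 - 44*log(z + 2)/45 + 73*log(z + 5)/18 - 193*log(z + 7)/60 + C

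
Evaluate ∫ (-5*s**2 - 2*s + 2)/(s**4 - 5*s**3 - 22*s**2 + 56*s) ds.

log(s)/28 - 257*log(s - 7)/385 + 11*log(s - 2)/30 + 35*log(s + 4)/132 + C

Factor the denominator: s*(s - 7)*(s - 2)*(s + 4).
Partial-fraction decomposition: 35/(132*(s + 4)) + 11/(30*(s - 2)) - 257/(385*(s - 7)) + 1/(28*s).
Integrate each term: A/(s−a) contributes A·log|s−a|.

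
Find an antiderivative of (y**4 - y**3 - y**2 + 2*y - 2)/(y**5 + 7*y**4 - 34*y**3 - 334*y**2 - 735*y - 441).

Factor the denominator: (y - 7)*(y + 1)*(y + 3)**2*(y + 7).
Partial-fraction decomposition: 893/(448*(y + 7)) - 1903/(1600*(y + 3)) + 91/(80*(y + 3)**2) + 1/(64*(y + 1)) + 2021/(11200*(y - 7)).
Integrate each term; A/(y−a) gives A·log|y−a|; A/(y−a)² gives −A/(y−a).

2021*log(y - 7)/11200 + log(y + 1)/64 - 1903*log(y + 3)/1600 + 893*log(y + 7)/448 - 91/(80*y + 240) + C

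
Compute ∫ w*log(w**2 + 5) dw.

w**2*log(w**2 + 5)/2 - w**2/2 + 5*log(w**2 + 5)/2 + C

Let u = w**2 + 5, so du = (2*w) dw.
The integral becomes (1/2)·∫ log(u) du; integrate by parts with u′=log(u), dv′=du.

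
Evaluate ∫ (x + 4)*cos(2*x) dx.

x*sin(2*x)/2 + 2*sin(2*x) + cos(2*x)/4 + C

Use integration by parts with u = x + 4, dv = cos(2*x) dx, so v = sin(2*x)/2.
Apply parts 1 times (tabular method): alternate signs, differentiate u down to 0, integrate dv up.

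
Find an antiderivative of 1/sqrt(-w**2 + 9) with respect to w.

asin(w/3) + C

Substitute w = 3·sin(θ), so dw = 3·cos(θ) dθ and the radical becomes sqrt(-w**2 + 9) = 3·cos(θ) by the Pythagorean identity.
Integrate the resulting trig expression in θ, then back-substitute θ = asin(w/3), sin(θ) = w/3, cos(θ) = sqrt(-w**2 + 9)/3 (absorbing any constant into C).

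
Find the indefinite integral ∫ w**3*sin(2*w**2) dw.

-w**2*cos(2*w**2)/4 + sin(2*w**2)/8 + C

Let u = w², du = 2w dw; rewrite as (1/2)∫ u^1·sin(2u) du.
Now integrate by parts 1 time.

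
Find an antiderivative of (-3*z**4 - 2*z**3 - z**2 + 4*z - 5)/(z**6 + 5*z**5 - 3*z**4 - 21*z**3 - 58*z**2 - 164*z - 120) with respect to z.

-23*log(z - 3)/160 + 11*log(z + 1)/80 - 49*log(z + 2)/120 + 1675*log(z + 5)/2784 - 217*log(z**2 + 4)/2320 - 139*atan(z/2)/1160 + C

Factor the denominator: (z - 3)*(z + 1)*(z + 2)*(z + 5)*(z**2 + 4).
Partial-fraction decomposition: -(217*z + 278)/(1160*(z**2 + 4)) + 1675/(2784*(z + 5)) - 49/(120*(z + 2)) + 11/(80*(z + 1)) - 23/(160*(z - 3)).
Integrate each term; A/(z−a) gives A·log|z−a|; the (Bz+D)/(z²+p²) term gives a log and an atan.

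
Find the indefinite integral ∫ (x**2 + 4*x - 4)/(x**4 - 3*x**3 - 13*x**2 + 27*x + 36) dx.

Factor the denominator: (x - 4)*(x - 3)*(x + 1)*(x + 3).
Partial-fraction decomposition: 1/(12*(x + 3)) - 7/(40*(x + 1)) - 17/(24*(x - 3)) + 4/(5*(x - 4)).
Integrate each term: A/(x−a) contributes A·log|x−a|.

4*log(x - 4)/5 - 17*log(x - 3)/24 - 7*log(x + 1)/40 + log(x + 3)/12 + C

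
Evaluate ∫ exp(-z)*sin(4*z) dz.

Let I denote the integral. Integrate by parts with u = sin(4*z), dv = exp(-z) dz, so v = -exp(-z): I = -exp(-z)*sin(4*z) + 4·∫ exp(-z)*cos(4*z) dz.
Apply parts again with u = cos(4*z), dv = exp(-z) dz: ∫ exp(-z)*cos(4*z) dz = -exp(-z)*cos(4*z) − 4·I. Substituting back brings back I: I = -exp(-z)*sin(4*z) - 4*exp(-z)*cos(4*z) − 16·I.
Solving for I: (1 + 16)·I equals the remaining terms, so I = (1/17)·(-exp(-z)*sin(4*z) - 4*exp(-z)*cos(4*z)).

-exp(-z)*sin(4*z)/17 - 4*exp(-z)*cos(4*z)/17 + C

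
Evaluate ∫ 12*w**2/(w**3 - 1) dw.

4*log(w**3 - 1) + C

Let u = w**3 - 1, so du = (3*w**2) dw.
Rewriting, the integral becomes 4·∫ 1/u du = 4·log(u).
Substituting back, u = w**3 - 1.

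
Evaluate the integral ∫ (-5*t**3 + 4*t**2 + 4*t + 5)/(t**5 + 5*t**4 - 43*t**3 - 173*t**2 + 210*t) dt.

log(t)/42 - 907*log(t - 6)/4290 - log(t - 1)/30 - 71*log(t + 5)/66 + 118*log(t + 7)/91 + C

Factor the denominator: t*(t - 6)*(t - 1)*(t + 5)*(t + 7).
Partial-fraction decomposition: 118/(91*(t + 7)) - 71/(66*(t + 5)) - 1/(30*(t - 1)) - 907/(4290*(t - 6)) + 1/(42*t).
Integrate each term: A/(t−a) contributes A·log|t−a|.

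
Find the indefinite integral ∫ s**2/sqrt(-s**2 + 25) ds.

Substitute s = 5·sin(θ), so ds = 5·cos(θ) dθ and the radical becomes sqrt(-s**2 + 25) = 5·cos(θ) by the Pythagorean identity.
Integrate the resulting trig expression in θ, then back-substitute θ = asin(s/5), sin(θ) = s/5, cos(θ) = sqrt(-s**2 + 25)/5 (absorbing any constant into C).

-s*sqrt(-s**2 + 25)/2 + 25*asin(s/5)/2 + C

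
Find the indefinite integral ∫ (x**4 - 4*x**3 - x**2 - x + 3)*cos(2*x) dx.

Use integration by parts with u = x**4 - 4*x**3 - x**2 - x + 3, dv = cos(2*x) dx, so v = sin(2*x)/2.
Apply parts 4 times (tabular method): alternate signs, differentiate u down to 0, integrate dv up.

x**4*sin(2*x)/2 - 2*x**3*sin(2*x) + x**3*cos(2*x) - 2*x**2*sin(2*x) - 3*x**2*cos(2*x) + 5*x*sin(2*x)/2 - 2*x*cos(2*x) + 5*sin(2*x)/2 + 5*cos(2*x)/4 + C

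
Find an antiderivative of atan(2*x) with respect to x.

x*atan(2*x) - log(4*x**2 + 1)/4 + C

Use integration by parts with u = arctan(2*x), dv = dx.
Then du = 2/(4*x**2 + 1) dx.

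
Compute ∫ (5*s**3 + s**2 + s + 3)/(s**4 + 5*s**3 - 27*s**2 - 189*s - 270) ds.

Factor the denominator: (s - 6)*(s + 3)**2*(s + 5).
Partial-fraction decomposition: 301/(22*(s + 5)) - 179/(18*(s + 3)) + 7/(s + 3)**2 + 125/(99*(s - 6)).
Integrate each term; A/(s−a) gives A·log|s−a|; A/(s−a)² gives −A/(s−a).

125*log(s - 6)/99 - 179*log(s + 3)/18 + 301*log(s + 5)/22 - 7/(s + 3) + C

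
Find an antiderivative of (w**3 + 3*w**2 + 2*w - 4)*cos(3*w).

w**3*sin(3*w)/3 + w**2*sin(3*w) + w**2*cos(3*w)/3 + 4*w*sin(3*w)/9 + 2*w*cos(3*w)/3 - 14*sin(3*w)/9 + 4*cos(3*w)/27 + C

Use integration by parts with u = w**3 + 3*w**2 + 2*w - 4, dv = cos(3*w) dw, so v = sin(3*w)/3.
Apply parts 3 times (tabular method): alternate signs, differentiate u down to 0, integrate dv up.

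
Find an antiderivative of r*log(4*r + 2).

Use integration by parts with u = log(4*r + 2), dv = r dr.
Then du = 4/(4*r + 2) dr and v = r**2/2.

r**2*log(4*r + 2)/2 - r**2/4 + r/4 - log(2*r + 1)/8 + C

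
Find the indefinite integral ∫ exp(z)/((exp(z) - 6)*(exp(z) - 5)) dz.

Let u = e^z, du = e^z dz.
The integral becomes ∫ du/((u-5)(u-6)); decompose into partial fractions.

log(exp(z) - 6) - log(exp(z) - 5) + C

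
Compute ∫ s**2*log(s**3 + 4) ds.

s**3*log(s**3 + 4)/3 - s**3/3 + 4*log(s**3 + 4)/3 + C

Let u = s**3 + 4, so du = (3*s**2) ds.
The integral becomes (1/3)·∫ log(u) du; integrate by parts with u′=log(u), dv′=du.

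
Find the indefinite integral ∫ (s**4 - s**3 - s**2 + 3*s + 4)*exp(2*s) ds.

(4*s**4 - 12*s**3 + 14*s**2 - 2*s + 17)*exp(2*s)/8 + C

Use integration by parts with u = s**4 - s**3 - s**2 + 3*s + 4, dv = exp(2*s) ds, so v = exp(2*s)/2.
Apply parts 4 times (tabular method): alternate signs, differentiate u down to 0, integrate dv up.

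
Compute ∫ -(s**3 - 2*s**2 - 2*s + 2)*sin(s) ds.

Use integration by parts with u = s**3 - 2*s**2 - 2*s + 2, dv = -sin(s) ds, so v = cos(s).
Apply parts 3 times (tabular method): alternate signs, differentiate u down to 0, integrate dv up.

s**3*cos(s) - 3*s**2*sin(s) - 2*s**2*cos(s) + 4*s*sin(s) - 8*s*cos(s) + 8*sin(s) + 6*cos(s) + C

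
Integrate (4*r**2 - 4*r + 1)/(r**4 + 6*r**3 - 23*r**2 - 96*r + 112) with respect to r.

49*log(r - 4)/264 - log(r - 1)/120 + 27*log(r + 4)/40 - 75*log(r + 7)/88 + C

Factor the denominator: (r - 4)*(r - 1)*(r + 4)*(r + 7).
Partial-fraction decomposition: -75/(88*(r + 7)) + 27/(40*(r + 4)) - 1/(120*(r - 1)) + 49/(264*(r - 4)).
Integrate each term: A/(r−a) contributes A·log|r−a|.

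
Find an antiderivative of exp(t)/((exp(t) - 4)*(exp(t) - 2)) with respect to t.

log(exp(t) - 4)/2 - log(exp(t) - 2)/2 + C

Let u = e^t, du = e^t dt.
The integral becomes ∫ du/((u-4)(u-2)); decompose into partial fractions.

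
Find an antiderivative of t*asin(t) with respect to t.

t**2*asin(t)/2 + t*sqrt(-t**2 + 1)/4 - asin(t)/4 + C

Use integration by parts with u = arcsin(t), dv = t dt.
Then du = 1/sqrt(-t**2 + 1) dt.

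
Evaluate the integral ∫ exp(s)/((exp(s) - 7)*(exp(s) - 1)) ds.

Let u = e^s, du = e^s ds.
The integral becomes ∫ du/((u-1)(u-7)); decompose into partial fractions.

log(exp(s) - 7)/6 - log(exp(s) - 1)/6 + C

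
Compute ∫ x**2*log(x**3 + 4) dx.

Let u = x**3 + 4, so du = (3*x**2) dx.
The integral becomes (1/3)·∫ log(u) du; integrate by parts with u′=log(u), dv′=du.

x**3*log(x**3 + 4)/3 - x**3/3 + 4*log(x**3 + 4)/3 + C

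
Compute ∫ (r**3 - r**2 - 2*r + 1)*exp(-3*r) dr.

Use integration by parts with u = r**3 - r**2 - 2*r + 1, dv = exp(-3*r) dr, so v = -exp(-3*r)/3.
Apply parts 3 times (tabular method): alternate signs, differentiate u down to 0, integrate dv up.

(-3*r**3 + 6*r - 1)*exp(-3*r)/9 + C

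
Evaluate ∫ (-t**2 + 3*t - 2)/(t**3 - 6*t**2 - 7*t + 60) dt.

Factor the denominator: (t - 5)*(t - 4)*(t + 3).
Partial-fraction decomposition: -5/(14*(t + 3)) + 6/(7*(t - 4)) - 3/(2*(t - 5)).
Integrate each term: A/(t−a) contributes A·log|t−a|.

-3*log(t - 5)/2 + 6*log(t - 4)/7 - 5*log(t + 3)/14 + C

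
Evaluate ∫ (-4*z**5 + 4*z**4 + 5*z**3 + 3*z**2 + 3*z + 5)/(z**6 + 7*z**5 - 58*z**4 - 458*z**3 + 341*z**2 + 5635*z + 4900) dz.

-6967*log(z - 7)/6048 + 2687*log(z - 4)/13365 + log(z + 1)/480 + 33647*log(z + 5)/1944 - 4703*log(z + 7)/231 + 1805/(108*z + 540) + C

Factor the denominator: (z - 7)*(z - 4)*(z + 1)*(z + 5)**2*(z + 7).
Partial-fraction decomposition: -4703/(231*(z + 7)) + 33647/(1944*(z + 5)) - 1805/(108*(z + 5)**2) + 1/(480*(z + 1)) + 2687/(13365*(z - 4)) - 6967/(6048*(z - 7)).
Integrate each term; A/(z−a) gives A·log|z−a|; A/(z−a)² gives −A/(z−a).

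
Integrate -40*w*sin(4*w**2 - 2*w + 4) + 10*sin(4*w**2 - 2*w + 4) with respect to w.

Let u = 4*w**2 - 2*w + 4, so du = (8*w - 2) dw.
Rewriting, the integral becomes -5·∫ sin(u) du = -5·-cos(u).
Substituting back, u = 4*w**2 - 2*w + 4.

5*cos(4*w**2 - 2*w + 4) + C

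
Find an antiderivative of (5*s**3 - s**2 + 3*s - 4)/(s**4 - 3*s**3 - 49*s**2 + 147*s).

-4*log(s)/147 + 1683*log(s - 7)/392 - 131*log(s - 3)/120 + 1789*log(s + 7)/980 + C

Factor the denominator: s*(s - 7)*(s - 3)*(s + 7).
Partial-fraction decomposition: 1789/(980*(s + 7)) - 131/(120*(s - 3)) + 1683/(392*(s - 7)) - 4/(147*s).
Integrate each term: A/(s−a) contributes A·log|s−a|.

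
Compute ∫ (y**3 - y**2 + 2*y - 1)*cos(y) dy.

Use integration by parts with u = y**3 - y**2 + 2*y - 1, dv = cos(y) dy, so v = sin(y).
Apply parts 3 times (tabular method): alternate signs, differentiate u down to 0, integrate dv up.

y**3*sin(y) - y**2*sin(y) + 3*y**2*cos(y) - 4*y*sin(y) - 2*y*cos(y) + sin(y) - 4*cos(y) + C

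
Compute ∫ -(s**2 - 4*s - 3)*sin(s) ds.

s**2*cos(s) - 2*s*sin(s) - 4*s*cos(s) + 4*sin(s) - 5*cos(s) + C

Use integration by parts with u = s**2 - 4*s - 3, dv = -sin(s) ds, so v = cos(s).
Apply parts 2 times (tabular method): alternate signs, differentiate u down to 0, integrate dv up.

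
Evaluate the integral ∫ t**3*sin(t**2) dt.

Let u = t², du = 2t dt; rewrite as (1/2)∫ u^1·sin(1u) du.
Now integrate by parts 1 time.

-t**2*cos(t**2)/2 + sin(t**2)/2 + C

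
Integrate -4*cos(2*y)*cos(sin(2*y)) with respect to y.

-2*sin(sin(2*y)) + C

Let u = sin(2*y), so du = (2*cos(2*y)) dy.
Rewriting, the integral becomes -2·∫ cos(u) du = -2·sin(u).
Substituting back, u = sin(2*y).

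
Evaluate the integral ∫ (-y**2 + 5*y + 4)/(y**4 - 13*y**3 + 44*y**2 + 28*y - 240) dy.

Factor the denominator: (y - 6)*(y - 5)*(y - 4)*(y + 2).
Partial-fraction decomposition: 5/(168*(y + 2)) + 2/(3*(y - 4)) - 4/(7*(y - 5)) - 1/(8*(y - 6)).
Integrate each term: A/(y−a) contributes A·log|y−a|.

-log(y - 6)/8 - 4*log(y - 5)/7 + 2*log(y - 4)/3 + 5*log(y + 2)/168 + C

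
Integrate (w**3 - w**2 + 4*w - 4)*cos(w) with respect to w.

w**3*sin(w) - w**2*sin(w) + 3*w**2*cos(w) - 2*w*sin(w) - 2*w*cos(w) - 2*sin(w) - 2*cos(w) + C

Use integration by parts with u = w**3 - w**2 + 4*w - 4, dv = cos(w) dw, so v = sin(w).
Apply parts 3 times (tabular method): alternate signs, differentiate u down to 0, integrate dv up.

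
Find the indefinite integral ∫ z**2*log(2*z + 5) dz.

z**3*log(2*z + 5)/3 - z**3/9 + 5*z**2/12 - 25*z/12 + 125*log(2*z + 5)/24 + C

Use integration by parts with u = log(2*z + 5), dv = z**2 dz.
Then du = 2/(2*z + 5) dz and v = z**3/3.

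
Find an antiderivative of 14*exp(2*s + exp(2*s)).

7*exp(exp(2*s)) + C

Let u = exp(2*s), so du = (2*exp(2*s)) ds.
Rewriting, the integral becomes 7·∫ e^u du = 7·e^u.
Substituting back, u = exp(2*s).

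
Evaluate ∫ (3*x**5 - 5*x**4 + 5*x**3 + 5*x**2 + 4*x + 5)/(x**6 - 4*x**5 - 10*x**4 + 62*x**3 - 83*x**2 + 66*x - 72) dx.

Factor the denominator: (x - 3)**2*(x - 2)*(x + 4)*(x**2 + 1).
Partial-fraction decomposition: (23*x + 44)/(850*(x**2 + 1)) + 4603/(4998*(x + 4)) + 89/(30*(x - 2)) - 2241/(2450*(x - 3)) + 521/(70*(x - 3)**2).
Integrate each term; A/(x−a) gives A·log|x−a|; the (Bx+D)/(x²+p²) term gives a log and an atan.

-2241*log(x - 3)/2450 + 89*log(x - 2)/30 + 4603*log(x + 4)/4998 + 23*log(x**2 + 1)/1700 + 22*atan(x)/425 - 521/(70*x - 210) + C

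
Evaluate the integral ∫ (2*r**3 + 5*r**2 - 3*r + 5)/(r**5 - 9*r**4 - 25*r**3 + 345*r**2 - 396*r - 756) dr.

Factor the denominator: (r - 7)*(r - 6)*(r - 3)*(r + 1)*(r + 6).
Partial-fraction decomposition: -229/(7020*(r + 6)) - 11/(1120*(r + 1)) + 95/(432*(r - 3)) - 599/(252*(r - 6)) + 915/(416*(r - 7)).
Integrate each term: A/(r−a) contributes A·log|r−a|.

915*log(r - 7)/416 - 599*log(r - 6)/252 + 95*log(r - 3)/432 - 11*log(r + 1)/1120 - 229*log(r + 6)/7020 + C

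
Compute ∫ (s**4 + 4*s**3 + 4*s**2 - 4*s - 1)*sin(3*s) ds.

Use integration by parts with u = s**4 + 4*s**3 + 4*s**2 - 4*s - 1, dv = sin(3*s) ds, so v = -cos(3*s)/3.
Apply parts 4 times (tabular method): alternate signs, differentiate u down to 0, integrate dv up.

-s**4*cos(3*s)/3 + 4*s**3*sin(3*s)/9 - 4*s**3*cos(3*s)/3 + 4*s**2*sin(3*s)/3 - 8*s**2*cos(3*s)/9 + 16*s*sin(3*s)/27 + 20*s*cos(3*s)/9 - 20*sin(3*s)/27 + 43*cos(3*s)/81 + C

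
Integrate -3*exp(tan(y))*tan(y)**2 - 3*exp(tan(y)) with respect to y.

Let u = tan(y), so du = (tan(y)**2 + 1) dy.
Rewriting, the integral becomes -3·∫ e^u du = -3·e^u.
Substituting back, u = tan(y).

-3*exp(tan(y)) + C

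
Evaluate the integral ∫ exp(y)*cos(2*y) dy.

2*exp(y)*sin(2*y)/5 + exp(y)*cos(2*y)/5 + C

Let I denote the integral. Integrate by parts with u = cos(2*y), dv = exp(y) dy, so v = exp(y): I = exp(y)*cos(2*y) + 2·∫ exp(y)*sin(2*y) dy.
Apply parts again with u = sin(2*y), dv = exp(y) dy: ∫ exp(y)*sin(2*y) dy = exp(y)*sin(2*y) − 2·I. Substituting back brings back I: I = 2*exp(y)*sin(2*y) + exp(y)*cos(2*y) − 4·I.
Solving for I: (1 + 4)·I equals the remaining terms, so I = (1/5)·(2*exp(y)*sin(2*y) + exp(y)*cos(2*y)).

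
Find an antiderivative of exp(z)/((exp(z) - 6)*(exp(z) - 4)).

Let u = e^z, du = e^z dz.
The integral becomes ∫ du/((u-6)(u-4)); decompose into partial fractions.

log(exp(z) - 6)/2 - log(exp(z) - 4)/2 + C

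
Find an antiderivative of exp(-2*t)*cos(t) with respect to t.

exp(-2*t)*sin(t)/5 - 2*exp(-2*t)*cos(t)/5 + C

Let I denote the integral. Integrate by parts with u = cos(t), dv = exp(-2*t) dt, so v = -exp(-2*t)/2: I = -exp(-2*t)*cos(t)/2 − (1/2)·∫ exp(-2*t)*sin(t) dt.
Apply parts again with u = sin(t), dv = exp(-2*t) dt: ∫ exp(-2*t)*sin(t) dt = -exp(-2*t)*sin(t)/2 + (1/2)·I. Substituting back brings back I: I = exp(-2*t)*sin(t)/4 - exp(-2*t)*cos(t)/2 − (1/4)·I.
Solving for I: (1 + 1/4)·I equals the remaining terms, so I = (4/5)·(exp(-2*t)*sin(t)/4 - exp(-2*t)*cos(t)/2).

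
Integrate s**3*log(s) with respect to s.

s**4*log(s)/4 - s**4/16 + C

Use integration by parts with u = log(s), dv = s**3 ds.
Then du = 1/s ds and v = s**4/4.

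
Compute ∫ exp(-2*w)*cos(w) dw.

Let I denote the integral. Integrate by parts with u = cos(w), dv = exp(-2*w) dw, so v = -exp(-2*w)/2: I = -exp(-2*w)*cos(w)/2 − (1/2)·∫ exp(-2*w)*sin(w) dw.
Apply parts again with u = sin(w), dv = exp(-2*w) dw: ∫ exp(-2*w)*sin(w) dw = -exp(-2*w)*sin(w)/2 + (1/2)·I. Substituting back brings back I: I = exp(-2*w)*sin(w)/4 - exp(-2*w)*cos(w)/2 − (1/4)·I.
Solving for I: (1 + 1/4)·I equals the remaining terms, so I = (4/5)·(exp(-2*w)*sin(w)/4 - exp(-2*w)*cos(w)/2).

exp(-2*w)*sin(w)/5 - 2*exp(-2*w)*cos(w)/5 + C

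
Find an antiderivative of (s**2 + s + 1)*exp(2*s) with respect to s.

Use integration by parts with u = s**2 + s + 1, dv = exp(2*s) ds, so v = exp(2*s)/2.
Apply parts 2 times (tabular method): alternate signs, differentiate u down to 0, integrate dv up.

(s**2 + 1)*exp(2*s)/2 + C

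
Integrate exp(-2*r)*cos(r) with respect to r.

Let I denote the integral. Integrate by parts with u = cos(r), dv = exp(-2*r) dr, so v = -exp(-2*r)/2: I = -exp(-2*r)*cos(r)/2 − (1/2)·∫ exp(-2*r)*sin(r) dr.
Apply parts again with u = sin(r), dv = exp(-2*r) dr: ∫ exp(-2*r)*sin(r) dr = -exp(-2*r)*sin(r)/2 + (1/2)·I. Substituting back brings back I: I = exp(-2*r)*sin(r)/4 - exp(-2*r)*cos(r)/2 − (1/4)·I.
Solving for I: (1 + 1/4)·I equals the remaining terms, so I = (4/5)·(exp(-2*r)*sin(r)/4 - exp(-2*r)*cos(r)/2).

exp(-2*r)*sin(r)/5 - 2*exp(-2*r)*cos(r)/5 + C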